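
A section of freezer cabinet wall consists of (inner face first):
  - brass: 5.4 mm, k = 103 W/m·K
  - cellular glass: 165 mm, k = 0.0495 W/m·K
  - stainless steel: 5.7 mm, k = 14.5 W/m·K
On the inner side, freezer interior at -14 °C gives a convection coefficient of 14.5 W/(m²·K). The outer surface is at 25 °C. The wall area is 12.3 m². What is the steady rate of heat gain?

Q ≈ 141 W

Series thermal resistances:
R_inner film = 1/(h_i·A) = 1/(14.5×12.3) = 0.005607 K/W
R_brass = L/(kA) = 0.0054/(103×12.3) = 4.262×10^-6 K/W
R_cellular glass = L/(kA) = 0.165/(0.0495×12.3) = 0.271 K/W
R_stainless steel = L/(kA) = 0.0057/(14.5×12.3) = 3.196×10^-5 K/W
R_total = 0.2766 K/W
Q = ΔT / R_total = 39 / 0.2766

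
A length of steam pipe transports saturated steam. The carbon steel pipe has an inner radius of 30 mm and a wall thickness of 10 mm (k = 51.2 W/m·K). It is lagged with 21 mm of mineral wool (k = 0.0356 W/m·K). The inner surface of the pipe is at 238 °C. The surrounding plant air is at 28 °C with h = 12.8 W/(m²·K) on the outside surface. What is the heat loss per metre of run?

q′ ≈ 100 W/m

Per-layer cylindrical resistances, series-summed:
R_carbon steel pipe wall = ln(40/30)/(2π×51.2×1) = 8.943×10^-4 K/W
R_mineral wool = ln(61/40)/(2π×0.0356×1) = 1.887 K/W
R_outer film = 1/(h_o·2πr_oL) = 1/(12.8×2π×0.061×1) = 0.2038 K/W
R_total = 2.091 K/W
Q = ΔT/R_total = 210/2.091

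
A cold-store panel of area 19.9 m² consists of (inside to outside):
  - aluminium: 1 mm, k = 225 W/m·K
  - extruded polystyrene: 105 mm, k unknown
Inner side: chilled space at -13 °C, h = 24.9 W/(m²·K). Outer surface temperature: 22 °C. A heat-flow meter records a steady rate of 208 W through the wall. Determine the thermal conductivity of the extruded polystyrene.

Series thermal resistances:
R_inner film = 1/(h_i·A) = 1/(24.9×19.9) = 0.002018 K/W
R_aluminium = L/(kA) = 0.001/(225×19.9) = 2.233×10^-7 K/W
Sum of known resistances R_other = 0.002018 K/W
Total R = ΔT/Q = 35/208 = 0.1683 K/W
R_extruded polystyrene = R_total − R_other = 0.1663 K/W
k = L/(R·A) = 0.105/(0.1663×19.9)

k ≈ 0.0317 W/(m·K)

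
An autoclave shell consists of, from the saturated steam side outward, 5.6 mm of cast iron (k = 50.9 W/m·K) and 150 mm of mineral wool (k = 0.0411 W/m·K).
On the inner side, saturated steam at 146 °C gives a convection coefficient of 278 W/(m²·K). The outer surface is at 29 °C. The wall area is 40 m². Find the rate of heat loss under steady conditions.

Thermal resistances in series:
R_inner film = 1/(h_i·A) = 1/(278×40) = 8.993×10^-5 K/W
R_cast iron = L/(kA) = 0.0056/(50.9×40) = 2.75×10^-6 K/W
R_mineral wool = L/(kA) = 0.15/(0.0411×40) = 0.09124 K/W
R_total = 0.09133 K/W
Q = ΔT / R_total = 117 / 0.09133

Q ≈ 1280 W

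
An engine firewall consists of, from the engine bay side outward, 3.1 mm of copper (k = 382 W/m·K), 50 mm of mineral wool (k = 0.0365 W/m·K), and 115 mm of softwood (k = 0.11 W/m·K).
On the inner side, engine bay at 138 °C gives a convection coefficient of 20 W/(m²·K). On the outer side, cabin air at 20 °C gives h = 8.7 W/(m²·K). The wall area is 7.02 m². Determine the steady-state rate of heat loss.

Using the resistance-network approach (series):
R_inner film = 1/(h_i·A) = 1/(20×7.02) = 0.007123 K/W
R_copper = L/(kA) = 0.0031/(382×7.02) = 1.156×10^-6 K/W
R_mineral wool = L/(kA) = 0.05/(0.0365×7.02) = 0.1951 K/W
R_softwood = L/(kA) = 0.115/(0.11×7.02) = 0.1489 K/W
R_outer film = 1/(h_o·A) = 1/(8.7×7.02) = 0.01637 K/W
R_total = 0.3676 K/W
Q = ΔT / R_total = 118 / 0.3676

Q ≈ 321 W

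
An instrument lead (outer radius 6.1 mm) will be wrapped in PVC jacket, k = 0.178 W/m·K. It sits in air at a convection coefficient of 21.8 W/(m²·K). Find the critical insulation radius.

r_cr ≈ 8.17 mm

For a cylinder r_cr = k/h = 0.178/21.8
r_cr = 8.17 mm; since the bare radius (6.1 mm) is below r_cr, adding a thin layer of insulation will *increase* heat loss.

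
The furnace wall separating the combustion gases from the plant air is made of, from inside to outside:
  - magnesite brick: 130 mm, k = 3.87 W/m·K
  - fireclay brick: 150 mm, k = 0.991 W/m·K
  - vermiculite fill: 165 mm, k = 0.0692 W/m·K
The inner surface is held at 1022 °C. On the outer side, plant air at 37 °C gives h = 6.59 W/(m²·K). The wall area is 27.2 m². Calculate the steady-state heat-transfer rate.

Q ≈ 9850 W

Series thermal resistances:
R_magnesite brick = L/(kA) = 0.13/(3.87×27.2) = 0.001235 K/W
R_fireclay brick = L/(kA) = 0.15/(0.991×27.2) = 0.005565 K/W
R_vermiculite fill = L/(kA) = 0.165/(0.0692×27.2) = 0.08766 K/W
R_outer film = 1/(h_o·A) = 1/(6.59×27.2) = 0.005579 K/W
R_total = 0.1 K/W
Q = ΔT / R_total = 985 / 0.1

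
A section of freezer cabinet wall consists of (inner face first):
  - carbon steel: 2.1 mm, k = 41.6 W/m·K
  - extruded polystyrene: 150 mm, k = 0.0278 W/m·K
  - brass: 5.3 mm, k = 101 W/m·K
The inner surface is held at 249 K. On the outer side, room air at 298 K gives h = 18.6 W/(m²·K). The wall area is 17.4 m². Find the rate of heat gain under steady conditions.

Q ≈ 156 W

Treating each layer as a thermal resistance in series:
R_carbon steel = L/(kA) = 0.0021/(41.6×17.4) = 2.901×10^-6 K/W
R_extruded polystyrene = L/(kA) = 0.15/(0.0278×17.4) = 0.3101 K/W
R_brass = L/(kA) = 0.0053/(101×17.4) = 3.016×10^-6 K/W
R_outer film = 1/(h_o·A) = 1/(18.6×17.4) = 0.00309 K/W
R_total = 0.3132 K/W
Q = ΔT / R_total = 49 / 0.3132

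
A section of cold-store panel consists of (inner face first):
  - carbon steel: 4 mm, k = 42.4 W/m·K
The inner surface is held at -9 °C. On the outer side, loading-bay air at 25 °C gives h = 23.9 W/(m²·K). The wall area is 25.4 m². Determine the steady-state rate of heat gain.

Q ≈ 20600 W

Series thermal resistances:
R_carbon steel = L/(kA) = 0.004/(42.4×25.4) = 3.714×10^-6 K/W
R_outer film = 1/(h_o·A) = 1/(23.9×25.4) = 0.001647 K/W
R_total = 0.001651 K/W
Q = ΔT / R_total = 34 / 0.001651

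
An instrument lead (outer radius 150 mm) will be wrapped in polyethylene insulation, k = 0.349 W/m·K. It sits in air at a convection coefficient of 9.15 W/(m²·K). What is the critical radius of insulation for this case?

For a cylinder r_cr = k/h = 0.349/9.15
r_cr = 38.1 mm; since the bare radius (150 mm) is above r_cr, any added insulation will reduce heat loss.

r_cr ≈ 38.1 mm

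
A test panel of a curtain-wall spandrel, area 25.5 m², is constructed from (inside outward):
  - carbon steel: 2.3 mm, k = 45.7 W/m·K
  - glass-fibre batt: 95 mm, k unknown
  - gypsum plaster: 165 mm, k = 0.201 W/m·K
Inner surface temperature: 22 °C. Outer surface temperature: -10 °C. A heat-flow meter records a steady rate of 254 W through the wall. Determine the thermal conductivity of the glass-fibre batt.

k ≈ 0.0397 W/(m·K)

Using the resistance-network approach (series):
R_carbon steel = L/(kA) = 0.0023/(45.7×25.5) = 1.974×10^-6 K/W
R_gypsum plaster = L/(kA) = 0.165/(0.201×25.5) = 0.03219 K/W
Sum of known resistances R_other = 0.03219 K/W
Total R = ΔT/Q = 32/254 = 0.126 K/W
R_glass-fibre batt = R_total − R_other = 0.09379 K/W
k = L/(R·A) = 0.095/(0.09379×25.5)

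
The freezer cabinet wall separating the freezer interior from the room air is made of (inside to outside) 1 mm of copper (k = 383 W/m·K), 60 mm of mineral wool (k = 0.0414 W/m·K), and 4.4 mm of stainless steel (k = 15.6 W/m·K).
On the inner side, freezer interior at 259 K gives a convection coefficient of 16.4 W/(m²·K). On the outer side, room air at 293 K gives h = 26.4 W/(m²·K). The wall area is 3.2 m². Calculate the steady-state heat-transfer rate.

Q ≈ 70.3 W

Model the wall as resistances in series:
R_inner film = 1/(h_i·A) = 1/(16.4×3.2) = 0.01905 K/W
R_copper = L/(kA) = 0.001/(383×3.2) = 8.159×10^-7 K/W
R_mineral wool = L/(kA) = 0.06/(0.0414×3.2) = 0.4529 K/W
R_stainless steel = L/(kA) = 0.0044/(15.6×3.2) = 8.814×10^-5 K/W
R_outer film = 1/(h_o·A) = 1/(26.4×3.2) = 0.01184 K/W
R_total = 0.4839 K/W
Q = ΔT / R_total = 34 / 0.4839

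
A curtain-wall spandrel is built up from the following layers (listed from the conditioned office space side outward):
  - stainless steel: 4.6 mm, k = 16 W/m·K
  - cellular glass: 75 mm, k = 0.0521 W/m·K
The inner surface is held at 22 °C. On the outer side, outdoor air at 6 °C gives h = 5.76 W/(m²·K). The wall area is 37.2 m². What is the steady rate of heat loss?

Treating each layer as a thermal resistance in series:
R_stainless steel = L/(kA) = 0.0046/(16×37.2) = 7.728×10^-6 K/W
R_cellular glass = L/(kA) = 0.075/(0.0521×37.2) = 0.0387 K/W
R_outer film = 1/(h_o·A) = 1/(5.76×37.2) = 0.004667 K/W
R_total = 0.04337 K/W
Q = ΔT / R_total = 16 / 0.04337

Q ≈ 369 W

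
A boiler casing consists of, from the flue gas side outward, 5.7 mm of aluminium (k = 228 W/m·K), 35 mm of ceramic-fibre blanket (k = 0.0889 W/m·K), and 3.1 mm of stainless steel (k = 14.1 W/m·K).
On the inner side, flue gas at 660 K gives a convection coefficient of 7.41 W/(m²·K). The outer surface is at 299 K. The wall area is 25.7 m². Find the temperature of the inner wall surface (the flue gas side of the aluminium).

T ≈ 568 K

Treating each layer as a thermal resistance in series:
R_inner film = 1/(h_i·A) = 1/(7.41×25.7) = 0.005251 K/W
R_aluminium = L/(kA) = 0.0057/(228×25.7) = 9.728×10^-7 K/W
R_ceramic-fibre blanket = L/(kA) = 0.035/(0.0889×25.7) = 0.01532 K/W
R_stainless steel = L/(kA) = 0.0031/(14.1×25.7) = 8.555×10^-6 K/W
R_total = 0.02058 K/W;  Q = ΔT/R_total = 361/0.02058 = 17540 W
T_interface = T_inner − Q·ΣR(inner→interface) = 660 − 17500×0.005251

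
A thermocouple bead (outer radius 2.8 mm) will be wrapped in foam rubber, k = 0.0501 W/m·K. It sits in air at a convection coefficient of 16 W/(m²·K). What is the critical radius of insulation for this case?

r_cr ≈ 6.26 mm

For a sphere r_cr = 2k/h = 2×0.0501/16
r_cr = 6.26 mm; since the bare radius (2.8 mm) is below r_cr, adding a thin layer of insulation will *increase* heat loss.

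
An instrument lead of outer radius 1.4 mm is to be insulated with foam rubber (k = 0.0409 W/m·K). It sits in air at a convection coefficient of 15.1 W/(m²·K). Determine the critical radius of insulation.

r_cr ≈ 2.71 mm

For a cylinder r_cr = k/h = 0.0409/15.1
r_cr = 2.71 mm; since the bare radius (1.4 mm) is below r_cr, adding a thin layer of insulation will *increase* heat loss.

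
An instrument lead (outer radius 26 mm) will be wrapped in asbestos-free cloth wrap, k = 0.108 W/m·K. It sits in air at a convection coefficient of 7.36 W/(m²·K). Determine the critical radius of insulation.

r_cr ≈ 14.7 mm

For a cylinder r_cr = k/h = 0.108/7.36
r_cr = 14.7 mm; since the bare radius (26 mm) is above r_cr, any added insulation will reduce heat loss.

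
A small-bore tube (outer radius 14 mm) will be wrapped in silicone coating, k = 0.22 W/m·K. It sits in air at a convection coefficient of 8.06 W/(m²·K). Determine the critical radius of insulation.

For a cylinder r_cr = k/h = 0.22/8.06
r_cr = 27.3 mm; since the bare radius (14 mm) is below r_cr, adding a thin layer of insulation will *increase* heat loss.

r_cr ≈ 27.3 mm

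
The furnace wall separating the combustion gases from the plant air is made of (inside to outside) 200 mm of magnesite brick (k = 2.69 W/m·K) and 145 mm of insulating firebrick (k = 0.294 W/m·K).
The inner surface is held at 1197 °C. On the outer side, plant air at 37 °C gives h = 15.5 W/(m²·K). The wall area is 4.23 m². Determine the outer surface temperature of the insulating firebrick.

T ≈ 155 °C

Treating each layer as a thermal resistance in series:
R_magnesite brick = L/(kA) = 0.2/(2.69×4.23) = 0.01758 K/W
R_insulating firebrick = L/(kA) = 0.145/(0.294×4.23) = 0.1166 K/W
R_outer film = 1/(h_o·A) = 1/(15.5×4.23) = 0.01525 K/W
R_total = 0.1494 K/W;  Q = ΔT/R_total = 1160/0.1494 = 7763 W
T_interface = T_inner − Q·ΣR(inner→interface) = 1197 − 7760×0.1342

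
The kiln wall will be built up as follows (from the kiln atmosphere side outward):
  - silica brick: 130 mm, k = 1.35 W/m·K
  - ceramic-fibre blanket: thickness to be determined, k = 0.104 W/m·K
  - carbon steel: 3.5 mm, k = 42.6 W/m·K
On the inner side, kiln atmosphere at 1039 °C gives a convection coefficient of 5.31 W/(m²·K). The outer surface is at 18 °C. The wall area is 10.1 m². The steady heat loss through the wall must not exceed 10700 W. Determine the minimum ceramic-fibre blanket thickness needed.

L ≈ 70.6 mm

Series thermal resistances:
R_inner film = 1/(h_i·A) = 1/(5.31×10.1) = 0.01865 K/W
R_silica brick = L/(kA) = 0.13/(1.35×10.1) = 0.009534 K/W
R_carbon steel = L/(kA) = 0.0035/(42.6×10.1) = 8.135×10^-6 K/W
Sum of the known resistances R_other = 0.02819 K/W
Required total resistance R_tot = ΔT/Q_allow = 1021/10700 = 0.09542 K/W
R_ceramic-fibre blanket = R_tot − R_other = 0.06723 K/W
L = R·k·A = 0.06723×0.104×10.1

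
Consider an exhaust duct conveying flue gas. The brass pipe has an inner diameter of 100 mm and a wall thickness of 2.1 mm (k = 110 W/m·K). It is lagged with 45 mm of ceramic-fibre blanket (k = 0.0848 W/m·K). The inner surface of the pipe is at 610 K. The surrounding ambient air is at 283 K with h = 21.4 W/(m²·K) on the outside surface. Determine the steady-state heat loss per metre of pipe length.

q′ ≈ 263 W/m

Per-layer cylindrical resistances, series-summed:
R_brass pipe wall = ln(52.1/50)/(2π×110×1) = 5.953×10^-5 K/W
R_ceramic-fibre blanket = ln(97.1/52.1)/(2π×0.0848×1) = 1.168 K/W
R_outer film = 1/(h_o·2πr_oL) = 1/(21.4×2π×0.0971×1) = 0.07659 K/W
R_total = 1.245 K/W
Q = ΔT/R_total = 327/1.245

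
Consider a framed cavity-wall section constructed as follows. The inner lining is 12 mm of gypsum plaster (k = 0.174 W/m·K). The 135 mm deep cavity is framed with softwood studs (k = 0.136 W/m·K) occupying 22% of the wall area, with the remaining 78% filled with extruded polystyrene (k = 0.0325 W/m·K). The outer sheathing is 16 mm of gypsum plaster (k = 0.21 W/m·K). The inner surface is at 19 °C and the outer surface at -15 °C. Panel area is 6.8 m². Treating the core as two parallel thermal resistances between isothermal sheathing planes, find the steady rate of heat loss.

Q ≈ 89.3 W

Sheathing layers in series; stud and cavity paths in parallel between them.
R_inner = 0.012/(0.174×6.8) = 0.01014 K/W
R_stud  = 0.135/(0.136×0.22×6.8) = 0.6635 K/W
R_cav   = 0.135/(0.0325×0.78×6.8) = 0.7832 K/W
1/R_core = 1/R_stud + 1/R_cav → R_core = 0.3592 K/W
R_outer = 0.016/(0.21×6.8) = 0.0112 K/W
R_total = 0.3805 K/W
Q = ΔT/R_total = 34/0.3805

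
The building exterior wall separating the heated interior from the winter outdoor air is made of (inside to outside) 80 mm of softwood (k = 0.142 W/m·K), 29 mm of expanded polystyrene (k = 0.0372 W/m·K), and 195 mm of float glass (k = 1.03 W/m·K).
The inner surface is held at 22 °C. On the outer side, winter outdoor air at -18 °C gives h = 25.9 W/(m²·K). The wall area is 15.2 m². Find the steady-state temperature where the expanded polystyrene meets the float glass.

T ≈ -12.2 °C

Thermal resistances in series:
R_softwood = L/(kA) = 0.08/(0.142×15.2) = 0.03706 K/W
R_expanded polystyrene = L/(kA) = 0.029/(0.0372×15.2) = 0.05129 K/W
R_float glass = L/(kA) = 0.195/(1.03×15.2) = 0.01246 K/W
R_outer film = 1/(h_o·A) = 1/(25.9×15.2) = 0.00254 K/W
R_total = 0.1033 K/W;  Q = ΔT/R_total = 40/0.1033 = 387 W
T_interface = T_inner − Q·ΣR(inner→interface) = 22 − 387×0.08835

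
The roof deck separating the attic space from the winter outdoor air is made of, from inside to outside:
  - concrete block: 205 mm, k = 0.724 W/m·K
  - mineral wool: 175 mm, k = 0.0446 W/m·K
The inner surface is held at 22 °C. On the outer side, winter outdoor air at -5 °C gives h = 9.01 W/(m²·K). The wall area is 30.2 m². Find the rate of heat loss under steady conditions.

Q ≈ 189 W

Treating each layer as a thermal resistance in series:
R_concrete block = L/(kA) = 0.205/(0.724×30.2) = 0.009376 K/W
R_mineral wool = L/(kA) = 0.175/(0.0446×30.2) = 0.1299 K/W
R_outer film = 1/(h_o·A) = 1/(9.01×30.2) = 0.003675 K/W
R_total = 0.143 K/W
Q = ΔT / R_total = 27 / 0.143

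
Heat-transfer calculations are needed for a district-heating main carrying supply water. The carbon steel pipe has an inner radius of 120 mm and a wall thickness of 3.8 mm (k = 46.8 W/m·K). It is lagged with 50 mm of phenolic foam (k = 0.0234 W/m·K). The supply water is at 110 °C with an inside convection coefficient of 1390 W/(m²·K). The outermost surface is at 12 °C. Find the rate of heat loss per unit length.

q′ ≈ 42.5 W/m

Radial resistances (cylindrical: R_cond = ln(r_o/r_i)/(2πkL), R_conv = 1/(h·2πrL)):
R_inner film = 1/(h_i·2πr₁L) = 1/(1390×2π×0.12×1) = 9.542×10^-4 K/W
R_carbon steel pipe wall = ln(123.8/120)/(2π×46.8×1) = 1.06×10^-4 K/W
R_phenolic foam = ln(173.8/123.8)/(2π×0.0234×1) = 2.307 K/W
R_total = 2.308 K/W
Q = ΔT/R_total = 98/2.308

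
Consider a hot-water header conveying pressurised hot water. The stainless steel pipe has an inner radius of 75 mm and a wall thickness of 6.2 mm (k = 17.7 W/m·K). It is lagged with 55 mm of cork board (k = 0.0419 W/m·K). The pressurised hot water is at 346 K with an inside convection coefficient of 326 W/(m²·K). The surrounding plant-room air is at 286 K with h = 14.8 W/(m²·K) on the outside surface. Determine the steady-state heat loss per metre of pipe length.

q′ ≈ 29.3 W/m

Treating each annulus and film as a series resistance:
R_inner film = 1/(h_i·2πr₁L) = 1/(326×2π×0.075×1) = 0.006509 K/W
R_stainless steel pipe wall = ln(81.2/75)/(2π×17.7×1) = 7.142×10^-4 K/W
R_cork board = ln(136.2/81.2)/(2π×0.0419×1) = 1.965 K/W
R_outer film = 1/(h_o·2πr_oL) = 1/(14.8×2π×0.1362×1) = 0.07896 K/W
R_total = 2.051 K/W
Q = ΔT/R_total = 60/2.051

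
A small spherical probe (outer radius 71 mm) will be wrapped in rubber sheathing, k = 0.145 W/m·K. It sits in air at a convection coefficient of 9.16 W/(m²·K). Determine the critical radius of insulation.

r_cr ≈ 31.7 mm

For a sphere r_cr = 2k/h = 2×0.145/9.16
r_cr = 31.7 mm; since the bare radius (71 mm) is above r_cr, any added insulation will reduce heat loss.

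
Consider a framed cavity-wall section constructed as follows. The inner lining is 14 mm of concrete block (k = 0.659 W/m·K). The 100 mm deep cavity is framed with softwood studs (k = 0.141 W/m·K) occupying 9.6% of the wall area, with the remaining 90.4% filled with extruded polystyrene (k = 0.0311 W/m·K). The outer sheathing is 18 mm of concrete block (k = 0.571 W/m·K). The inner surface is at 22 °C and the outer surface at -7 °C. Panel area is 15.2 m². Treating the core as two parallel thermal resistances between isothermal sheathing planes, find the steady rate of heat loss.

Q ≈ 180 W

Sheathing layers in series; stud and cavity paths in parallel between them.
R_inner = 0.014/(0.659×15.2) = 0.001398 K/W
R_stud  = 0.1/(0.141×0.096×15.2) = 0.486 K/W
R_cav   = 0.1/(0.0311×0.904×15.2) = 0.234 K/W
1/R_core = 1/R_stud + 1/R_cav → R_core = 0.158 K/W
R_outer = 0.018/(0.571×15.2) = 0.002074 K/W
R_total = 0.1614 K/W
Q = ΔT/R_total = 29/0.1614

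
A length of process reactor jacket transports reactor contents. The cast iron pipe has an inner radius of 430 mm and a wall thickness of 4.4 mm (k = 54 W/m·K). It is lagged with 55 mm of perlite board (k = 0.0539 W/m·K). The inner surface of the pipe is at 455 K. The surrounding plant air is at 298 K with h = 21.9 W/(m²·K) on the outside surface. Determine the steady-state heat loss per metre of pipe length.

Treating each annulus and film as a series resistance:
R_cast iron pipe wall = ln(434.4/430)/(2π×54×1) = 3.001×10^-5 K/W
R_perlite board = ln(489.4/434.4)/(2π×0.0539×1) = 0.352 K/W
R_outer film = 1/(h_o·2πr_oL) = 1/(21.9×2π×0.4894×1) = 0.01485 K/W
R_total = 0.3669 K/W
Q = ΔT/R_total = 157/0.3669

q′ ≈ 428 W/m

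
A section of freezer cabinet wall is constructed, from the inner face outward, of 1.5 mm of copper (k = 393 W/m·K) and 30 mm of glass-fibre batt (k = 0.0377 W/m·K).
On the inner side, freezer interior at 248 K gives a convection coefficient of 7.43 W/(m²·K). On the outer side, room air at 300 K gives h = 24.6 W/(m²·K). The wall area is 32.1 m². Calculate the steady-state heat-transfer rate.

Series thermal resistances:
R_inner film = 1/(h_i·A) = 1/(7.43×32.1) = 0.004193 K/W
R_copper = L/(kA) = 0.0015/(393×32.1) = 1.189×10^-7 K/W
R_glass-fibre batt = L/(kA) = 0.03/(0.0377×32.1) = 0.02479 K/W
R_outer film = 1/(h_o·A) = 1/(24.6×32.1) = 0.001266 K/W
R_total = 0.03025 K/W
Q = ΔT / R_total = 52 / 0.03025

Q ≈ 1720 W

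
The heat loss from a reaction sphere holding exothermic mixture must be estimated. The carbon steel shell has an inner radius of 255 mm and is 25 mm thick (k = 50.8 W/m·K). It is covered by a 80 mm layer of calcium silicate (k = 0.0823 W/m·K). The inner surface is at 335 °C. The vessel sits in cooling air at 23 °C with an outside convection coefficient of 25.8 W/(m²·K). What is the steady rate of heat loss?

Q ≈ 394 W

Spherical conduction: R = (1/r_in − 1/r_out)/(4πk) per layer; series-sum.
R_carbon steel shell = (1/0.255 − 1/0.28)/(4π×50.8) = 5.485×10^-4 K/W
R_calcium silicate = (1/0.28 − 1/0.36)/(4π×0.0823) = 0.7674 K/W
R_outer film = 1/(h·4πr_o²) = 1/(25.8×4π×0.36²) = 0.0238 K/W
R_total = 0.7917 K/W
Q = ΔT/R_total = 312/0.7917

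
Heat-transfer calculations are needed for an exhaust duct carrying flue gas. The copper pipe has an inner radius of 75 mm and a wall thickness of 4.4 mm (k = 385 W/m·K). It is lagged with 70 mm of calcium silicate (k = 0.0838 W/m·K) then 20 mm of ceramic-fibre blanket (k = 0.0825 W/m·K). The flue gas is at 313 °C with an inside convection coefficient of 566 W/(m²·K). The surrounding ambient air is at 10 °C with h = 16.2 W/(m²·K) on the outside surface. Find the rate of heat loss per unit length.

Cylindrical conduction, so R = ln(r₂/r₁)/(2πkL) per layer, in series:
R_inner film = 1/(h_i·2πr₁L) = 1/(566×2π×0.075×1) = 0.003749 K/W
R_copper pipe wall = ln(79.4/75)/(2π×385×1) = 2.357×10^-5 K/W
R_calcium silicate = ln(149.4/79.4)/(2π×0.0838×1) = 1.201 K/W
R_ceramic-fibre blanket = ln(169.4/149.4)/(2π×0.0825×1) = 0.2424 K/W
R_outer film = 1/(h_o·2πr_oL) = 1/(16.2×2π×0.1694×1) = 0.058 K/W
R_total = 1.505 K/W
Q = ΔT/R_total = 303/1.505

q′ ≈ 201 W/m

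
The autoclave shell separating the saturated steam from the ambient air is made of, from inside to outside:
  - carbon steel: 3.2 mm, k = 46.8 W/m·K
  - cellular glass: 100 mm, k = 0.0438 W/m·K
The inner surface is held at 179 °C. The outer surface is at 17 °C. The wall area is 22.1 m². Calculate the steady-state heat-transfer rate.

Thermal resistances in series:
R_carbon steel = L/(kA) = 0.0032/(46.8×22.1) = 3.094×10^-6 K/W
R_cellular glass = L/(kA) = 0.1/(0.0438×22.1) = 0.1033 K/W
R_total = 0.1033 K/W
Q = ΔT / R_total = 162 / 0.1033

Q ≈ 1570 W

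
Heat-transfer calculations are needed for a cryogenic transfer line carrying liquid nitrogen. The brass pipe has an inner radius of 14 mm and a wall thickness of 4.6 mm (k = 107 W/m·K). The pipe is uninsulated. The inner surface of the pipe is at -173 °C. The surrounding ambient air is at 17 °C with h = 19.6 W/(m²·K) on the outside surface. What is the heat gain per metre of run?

q′ ≈ 435 W/m

Radial resistances (cylindrical: R_cond = ln(r_o/r_i)/(2πkL), R_conv = 1/(h·2πrL)):
R_brass pipe wall = ln(18.6/14)/(2π×107×1) = 4.226×10^-4 K/W
R_outer film = 1/(h_o·2πr_oL) = 1/(19.6×2π×0.0186×1) = 0.4366 K/W
R_total = 0.437 K/W
Q = ΔT/R_total = 190/0.437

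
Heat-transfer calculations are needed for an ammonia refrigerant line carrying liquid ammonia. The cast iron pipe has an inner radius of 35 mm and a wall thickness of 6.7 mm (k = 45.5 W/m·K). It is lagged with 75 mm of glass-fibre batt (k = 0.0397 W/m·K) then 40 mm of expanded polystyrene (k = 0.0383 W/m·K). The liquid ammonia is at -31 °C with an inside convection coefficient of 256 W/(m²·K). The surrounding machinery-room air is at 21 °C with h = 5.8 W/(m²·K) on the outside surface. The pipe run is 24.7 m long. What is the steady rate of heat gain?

Q ≈ 232 W

Radial resistances (cylindrical: R_cond = ln(r_o/r_i)/(2πkL), R_conv = 1/(h·2πrL)):
R_inner film = 1/(h_i·2πr₁L) = 1/(256×2π×0.035×24.7) = 7.191×10^-4 K/W
R_cast iron pipe wall = ln(41.7/35)/(2π×45.5×24.7) = 2.48×10^-5 K/W
R_glass-fibre batt = ln(116.7/41.7)/(2π×0.0397×24.7) = 0.167 K/W
R_expanded polystyrene = ln(156.7/116.7)/(2π×0.0383×24.7) = 0.04958 K/W
R_outer film = 1/(h_o·2πr_oL) = 1/(5.8×2π×0.1567×24.7) = 0.00709 K/W
R_total = 0.2244 K/W
Q = ΔT/R_total = 52/0.2244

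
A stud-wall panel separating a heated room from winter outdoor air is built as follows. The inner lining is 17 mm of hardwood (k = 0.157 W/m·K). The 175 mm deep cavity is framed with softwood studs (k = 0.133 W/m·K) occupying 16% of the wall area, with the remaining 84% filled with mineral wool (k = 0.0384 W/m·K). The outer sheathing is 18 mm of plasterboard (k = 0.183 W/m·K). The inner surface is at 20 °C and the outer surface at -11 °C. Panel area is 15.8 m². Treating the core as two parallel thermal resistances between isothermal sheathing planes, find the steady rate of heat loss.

Sheathing layers in series; stud and cavity paths in parallel between them.
R_inner = 0.017/(0.157×15.8) = 0.006853 K/W
R_stud  = 0.175/(0.133×0.16×15.8) = 0.5205 K/W
R_cav   = 0.175/(0.0384×0.84×15.8) = 0.3434 K/W
1/R_core = 1/R_stud + 1/R_cav → R_core = 0.2069 K/W
R_outer = 0.018/(0.183×15.8) = 0.006225 K/W
R_total = 0.22 K/W
Q = ΔT/R_total = 31/0.22

Q ≈ 141 W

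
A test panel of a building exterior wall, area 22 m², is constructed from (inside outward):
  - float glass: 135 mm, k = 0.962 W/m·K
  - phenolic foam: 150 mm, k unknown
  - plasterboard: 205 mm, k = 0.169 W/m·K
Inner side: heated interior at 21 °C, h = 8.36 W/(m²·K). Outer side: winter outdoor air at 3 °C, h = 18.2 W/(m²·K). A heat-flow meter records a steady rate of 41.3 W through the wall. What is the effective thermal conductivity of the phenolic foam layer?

k ≈ 0.0186 W/(m·K)

Model the wall as resistances in series:
R_inner film = 1/(h_i·A) = 1/(8.36×22) = 0.005437 K/W
R_float glass = L/(kA) = 0.135/(0.962×22) = 0.006379 K/W
R_plasterboard = L/(kA) = 0.205/(0.169×22) = 0.05514 K/W
R_outer film = 1/(h_o·A) = 1/(18.2×22) = 0.002498 K/W
Sum of known resistances R_other = 0.06945 K/W
Total R = ΔT/Q = 18/41.3 = 0.4358 K/W
R_phenolic foam = R_total − R_other = 0.3664 K/W
k = L/(R·A) = 0.15/(0.3664×22)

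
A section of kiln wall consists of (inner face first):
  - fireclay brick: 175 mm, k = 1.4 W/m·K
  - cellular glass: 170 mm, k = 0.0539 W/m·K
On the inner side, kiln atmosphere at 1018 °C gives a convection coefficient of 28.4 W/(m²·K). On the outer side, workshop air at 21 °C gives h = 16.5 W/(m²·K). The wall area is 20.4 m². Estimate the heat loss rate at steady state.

Q ≈ 6030 W

Treating each layer as a thermal resistance in series:
R_inner film = 1/(h_i·A) = 1/(28.4×20.4) = 0.001726 K/W
R_fireclay brick = L/(kA) = 0.175/(1.4×20.4) = 0.006127 K/W
R_cellular glass = L/(kA) = 0.17/(0.0539×20.4) = 0.1546 K/W
R_outer film = 1/(h_o·A) = 1/(16.5×20.4) = 0.002971 K/W
R_total = 0.1654 K/W
Q = ΔT / R_total = 997 / 0.1654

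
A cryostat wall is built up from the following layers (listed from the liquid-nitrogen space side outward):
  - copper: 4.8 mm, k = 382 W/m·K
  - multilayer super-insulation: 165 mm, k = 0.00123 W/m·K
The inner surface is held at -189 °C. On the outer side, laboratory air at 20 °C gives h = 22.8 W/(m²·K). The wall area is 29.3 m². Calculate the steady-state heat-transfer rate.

Q ≈ 45.6 W

Using the resistance-network approach (series):
R_copper = L/(kA) = 0.0048/(382×29.3) = 4.289×10^-7 K/W
R_multilayer super-insulation = L/(kA) = 0.165/(0.00123×29.3) = 4.578 K/W
R_outer film = 1/(h_o·A) = 1/(22.8×29.3) = 0.001497 K/W
R_total = 4.58 K/W
Q = ΔT / R_total = 209 / 4.58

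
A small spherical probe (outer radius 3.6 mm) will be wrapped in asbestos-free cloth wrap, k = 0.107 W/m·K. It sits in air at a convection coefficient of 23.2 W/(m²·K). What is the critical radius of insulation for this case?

r_cr ≈ 9.22 mm

For a sphere r_cr = 2k/h = 2×0.107/23.2
r_cr = 9.22 mm; since the bare radius (3.6 mm) is below r_cr, adding a thin layer of insulation will *increase* heat loss.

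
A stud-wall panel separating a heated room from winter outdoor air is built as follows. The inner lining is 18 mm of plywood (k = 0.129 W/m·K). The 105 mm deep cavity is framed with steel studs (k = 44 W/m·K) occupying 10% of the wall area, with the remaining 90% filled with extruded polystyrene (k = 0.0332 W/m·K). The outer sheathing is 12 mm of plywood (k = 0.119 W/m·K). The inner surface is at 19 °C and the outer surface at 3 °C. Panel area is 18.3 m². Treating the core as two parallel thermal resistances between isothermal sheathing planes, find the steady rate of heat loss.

Sheathing layers in series; stud and cavity paths in parallel between them.
R_inner = 0.018/(0.129×18.3) = 0.007625 K/W
R_stud  = 0.105/(44×0.1×18.3) = 0.001304 K/W
R_cav   = 0.105/(0.0332×0.9×18.3) = 0.192 K/W
1/R_core = 1/R_stud + 1/R_cav → R_core = 0.001295 K/W
R_outer = 0.012/(0.119×18.3) = 0.00551 K/W
R_total = 0.01443 K/W
Q = ΔT/R_total = 16/0.01443

Q ≈ 1110 W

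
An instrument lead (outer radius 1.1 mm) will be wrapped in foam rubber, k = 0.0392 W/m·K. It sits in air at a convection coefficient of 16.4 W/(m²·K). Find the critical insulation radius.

For a cylinder r_cr = k/h = 0.0392/16.4
r_cr = 2.39 mm; since the bare radius (1.1 mm) is below r_cr, adding a thin layer of insulation will *increase* heat loss.

r_cr ≈ 2.39 mm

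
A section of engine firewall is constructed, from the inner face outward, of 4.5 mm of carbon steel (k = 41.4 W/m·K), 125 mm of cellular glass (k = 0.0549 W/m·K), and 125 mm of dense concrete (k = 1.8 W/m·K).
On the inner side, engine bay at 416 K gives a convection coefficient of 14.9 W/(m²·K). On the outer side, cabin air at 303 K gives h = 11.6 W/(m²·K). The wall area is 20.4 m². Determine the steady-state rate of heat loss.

Q ≈ 922 W

Treating each layer as a thermal resistance in series:
R_inner film = 1/(h_i·A) = 1/(14.9×20.4) = 0.00329 K/W
R_carbon steel = L/(kA) = 0.0045/(41.4×20.4) = 5.328×10^-6 K/W
R_cellular glass = L/(kA) = 0.125/(0.0549×20.4) = 0.1116 K/W
R_dense concrete = L/(kA) = 0.125/(1.8×20.4) = 0.003404 K/W
R_outer film = 1/(h_o·A) = 1/(11.6×20.4) = 0.004226 K/W
R_total = 0.1225 K/W
Q = ΔT / R_total = 113 / 0.1225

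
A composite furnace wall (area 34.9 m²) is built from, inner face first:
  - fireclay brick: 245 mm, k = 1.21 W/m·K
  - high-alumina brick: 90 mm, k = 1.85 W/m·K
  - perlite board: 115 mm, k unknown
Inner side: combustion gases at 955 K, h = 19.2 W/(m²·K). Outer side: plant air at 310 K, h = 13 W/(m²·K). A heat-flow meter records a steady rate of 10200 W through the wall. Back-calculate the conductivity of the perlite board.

k ≈ 0.063 W/(m·K)

Thermal resistances in series:
R_inner film = 1/(h_i·A) = 1/(19.2×34.9) = 0.001492 K/W
R_fireclay brick = L/(kA) = 0.245/(1.21×34.9) = 0.005802 K/W
R_high-alumina brick = L/(kA) = 0.09/(1.85×34.9) = 0.001394 K/W
R_outer film = 1/(h_o·A) = 1/(13×34.9) = 0.002204 K/W
Sum of known resistances R_other = 0.01089 K/W
Total R = ΔT/Q = 645/10200 = 0.06324 K/W
R_perlite board = R_total − R_other = 0.05234 K/W
k = L/(R·A) = 0.115/(0.05234×34.9)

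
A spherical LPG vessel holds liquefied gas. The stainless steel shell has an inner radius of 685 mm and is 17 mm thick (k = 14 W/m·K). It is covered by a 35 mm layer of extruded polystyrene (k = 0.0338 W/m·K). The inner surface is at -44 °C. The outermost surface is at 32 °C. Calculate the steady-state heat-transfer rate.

Each spherical layer contributes R = (1/r_i − 1/r_o)/(4πk):
R_stainless steel shell = (1/0.685 − 1/0.702)/(4π×14) = 2.009×10^-4 K/W
R_extruded polystyrene = (1/0.702 − 1/0.737)/(4π×0.0338) = 0.1593 K/W
R_total = 0.1595 K/W
Q = ΔT/R_total = 76/0.1595

Q ≈ 477 W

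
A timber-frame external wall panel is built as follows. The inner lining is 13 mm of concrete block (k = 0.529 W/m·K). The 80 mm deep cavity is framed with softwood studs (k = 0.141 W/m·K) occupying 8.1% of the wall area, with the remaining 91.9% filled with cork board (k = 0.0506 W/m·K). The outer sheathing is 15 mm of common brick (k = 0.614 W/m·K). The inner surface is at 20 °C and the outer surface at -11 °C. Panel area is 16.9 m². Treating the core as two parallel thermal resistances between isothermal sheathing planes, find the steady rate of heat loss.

Q ≈ 366 W

Sheathing layers in series; stud and cavity paths in parallel between them.
R_inner = 0.013/(0.529×16.9) = 0.001454 K/W
R_stud  = 0.08/(0.141×0.081×16.9) = 0.4145 K/W
R_cav   = 0.08/(0.0506×0.919×16.9) = 0.1018 K/W
1/R_core = 1/R_stud + 1/R_cav → R_core = 0.08173 K/W
R_outer = 0.015/(0.614×16.9) = 0.001446 K/W
R_total = 0.08463 K/W
Q = ΔT/R_total = 31/0.08463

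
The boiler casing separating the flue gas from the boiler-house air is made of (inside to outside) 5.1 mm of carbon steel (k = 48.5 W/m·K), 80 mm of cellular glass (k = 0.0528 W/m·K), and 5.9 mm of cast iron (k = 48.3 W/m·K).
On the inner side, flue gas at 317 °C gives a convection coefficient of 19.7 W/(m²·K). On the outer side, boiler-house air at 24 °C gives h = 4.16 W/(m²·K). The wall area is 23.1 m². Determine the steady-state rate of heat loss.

Using the resistance-network approach (series):
R_inner film = 1/(h_i·A) = 1/(19.7×23.1) = 0.002197 K/W
R_carbon steel = L/(kA) = 0.0051/(48.5×23.1) = 4.552×10^-6 K/W
R_cellular glass = L/(kA) = 0.08/(0.0528×23.1) = 0.06559 K/W
R_cast iron = L/(kA) = 0.0059/(48.3×23.1) = 5.288×10^-6 K/W
R_outer film = 1/(h_o·A) = 1/(4.16×23.1) = 0.01041 K/W
R_total = 0.0782 K/W
Q = ΔT / R_total = 293 / 0.0782

Q ≈ 3750 W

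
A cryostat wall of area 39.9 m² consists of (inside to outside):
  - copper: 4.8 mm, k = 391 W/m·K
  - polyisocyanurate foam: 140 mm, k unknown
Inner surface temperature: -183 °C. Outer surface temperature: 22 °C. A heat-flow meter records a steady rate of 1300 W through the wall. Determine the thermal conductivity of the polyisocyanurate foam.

Using the resistance-network approach (series):
R_copper = L/(kA) = 0.0048/(391×39.9) = 3.077×10^-7 K/W
Sum of known resistances R_other = 3.077×10^-7 K/W
Total R = ΔT/Q = 205/1300 = 0.1577 K/W
R_polyisocyanurate foam = R_total − R_other = 0.1577 K/W
k = L/(R·A) = 0.14/(0.1577×39.9)

k ≈ 0.0223 W/(m·K)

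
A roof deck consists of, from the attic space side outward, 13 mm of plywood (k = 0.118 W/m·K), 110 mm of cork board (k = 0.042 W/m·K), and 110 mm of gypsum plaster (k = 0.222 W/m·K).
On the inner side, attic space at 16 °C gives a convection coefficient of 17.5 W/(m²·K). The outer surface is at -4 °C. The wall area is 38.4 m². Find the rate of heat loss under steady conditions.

Q ≈ 234 W

Using the resistance-network approach (series):
R_inner film = 1/(h_i·A) = 1/(17.5×38.4) = 0.001488 K/W
R_plywood = L/(kA) = 0.013/(0.118×38.4) = 0.002869 K/W
R_cork board = L/(kA) = 0.11/(0.042×38.4) = 0.0682 K/W
R_gypsum plaster = L/(kA) = 0.11/(0.222×38.4) = 0.0129 K/W
R_total = 0.08546 K/W
Q = ΔT / R_total = 20 / 0.08546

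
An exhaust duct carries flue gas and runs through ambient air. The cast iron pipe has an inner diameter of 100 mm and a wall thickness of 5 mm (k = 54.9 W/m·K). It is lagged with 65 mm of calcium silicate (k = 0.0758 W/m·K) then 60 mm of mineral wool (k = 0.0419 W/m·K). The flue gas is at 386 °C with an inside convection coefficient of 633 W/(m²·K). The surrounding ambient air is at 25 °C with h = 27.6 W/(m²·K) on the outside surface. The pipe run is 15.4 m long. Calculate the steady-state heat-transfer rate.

Q ≈ 1730 W

Cylindrical conduction, so R = ln(r₂/r₁)/(2πkL) per layer, in series:
R_inner film = 1/(h_i·2πr₁L) = 1/(633×2π×0.05×15.4) = 3.265×10^-4 K/W
R_cast iron pipe wall = ln(55/50)/(2π×54.9×15.4) = 1.794×10^-5 K/W
R_calcium silicate = ln(120/55)/(2π×0.0758×15.4) = 0.1064 K/W
R_mineral wool = ln(180/120)/(2π×0.0419×15.4) = 0.1 K/W
R_outer film = 1/(h_o·2πr_oL) = 1/(27.6×2π×0.18×15.4) = 0.00208 K/W
R_total = 0.2088 K/W
Q = ΔT/R_total = 361/0.2088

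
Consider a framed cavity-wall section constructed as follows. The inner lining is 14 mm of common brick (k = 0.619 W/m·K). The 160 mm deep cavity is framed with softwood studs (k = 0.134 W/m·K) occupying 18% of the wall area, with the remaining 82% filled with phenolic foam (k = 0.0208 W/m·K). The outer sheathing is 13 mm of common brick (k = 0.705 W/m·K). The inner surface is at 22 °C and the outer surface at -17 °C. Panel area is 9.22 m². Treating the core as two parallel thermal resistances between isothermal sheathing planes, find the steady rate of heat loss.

Q ≈ 91.6 W

Sheathing layers in series; stud and cavity paths in parallel between them.
R_inner = 0.014/(0.619×9.22) = 0.002453 K/W
R_stud  = 0.16/(0.134×0.18×9.22) = 0.7195 K/W
R_cav   = 0.16/(0.0208×0.82×9.22) = 1.017 K/W
1/R_core = 1/R_stud + 1/R_cav → R_core = 0.4214 K/W
R_outer = 0.013/(0.705×9.22) = 0.002 K/W
R_total = 0.4259 K/W
Q = ΔT/R_total = 39/0.4259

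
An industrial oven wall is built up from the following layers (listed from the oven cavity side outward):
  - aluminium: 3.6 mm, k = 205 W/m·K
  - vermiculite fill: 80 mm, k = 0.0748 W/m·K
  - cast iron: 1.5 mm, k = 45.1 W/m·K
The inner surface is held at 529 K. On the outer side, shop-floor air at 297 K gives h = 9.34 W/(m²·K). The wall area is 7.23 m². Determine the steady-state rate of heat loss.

Treating each layer as a thermal resistance in series:
R_aluminium = L/(kA) = 0.0036/(205×7.23) = 2.429×10^-6 K/W
R_vermiculite fill = L/(kA) = 0.08/(0.0748×7.23) = 0.1479 K/W
R_cast iron = L/(kA) = 0.0015/(45.1×7.23) = 4.6×10^-6 K/W
R_outer film = 1/(h_o·A) = 1/(9.34×7.23) = 0.01481 K/W
R_total = 0.1627 K/W
Q = ΔT / R_total = 232 / 0.1627

Q ≈ 1430 W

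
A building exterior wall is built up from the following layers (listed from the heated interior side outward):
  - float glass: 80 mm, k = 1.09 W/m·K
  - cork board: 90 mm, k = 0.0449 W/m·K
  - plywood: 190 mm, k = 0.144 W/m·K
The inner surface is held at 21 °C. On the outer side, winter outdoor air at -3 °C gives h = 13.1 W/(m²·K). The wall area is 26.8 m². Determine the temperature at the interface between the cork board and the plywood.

T ≈ 6.64 °C

Treating each layer as a thermal resistance in series:
R_float glass = L/(kA) = 0.08/(1.09×26.8) = 0.002739 K/W
R_cork board = L/(kA) = 0.09/(0.0449×26.8) = 0.07479 K/W
R_plywood = L/(kA) = 0.19/(0.144×26.8) = 0.04923 K/W
R_outer film = 1/(h_o·A) = 1/(13.1×26.8) = 0.002848 K/W
R_total = 0.1296 K/W;  Q = ΔT/R_total = 24/0.1296 = 185.2 W
T_interface = T_inner − Q·ΣR(inner→interface) = 21 − 185×0.07753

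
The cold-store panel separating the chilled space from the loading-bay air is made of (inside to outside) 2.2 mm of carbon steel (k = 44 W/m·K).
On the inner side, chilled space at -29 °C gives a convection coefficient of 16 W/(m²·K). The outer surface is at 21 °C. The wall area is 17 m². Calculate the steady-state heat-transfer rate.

Treating each layer as a thermal resistance in series:
R_inner film = 1/(h_i·A) = 1/(16×17) = 0.003676 K/W
R_carbon steel = L/(kA) = 0.0022/(44×17) = 2.941×10^-6 K/W
R_total = 0.003679 K/W
Q = ΔT / R_total = 50 / 0.003679

Q ≈ 13600 W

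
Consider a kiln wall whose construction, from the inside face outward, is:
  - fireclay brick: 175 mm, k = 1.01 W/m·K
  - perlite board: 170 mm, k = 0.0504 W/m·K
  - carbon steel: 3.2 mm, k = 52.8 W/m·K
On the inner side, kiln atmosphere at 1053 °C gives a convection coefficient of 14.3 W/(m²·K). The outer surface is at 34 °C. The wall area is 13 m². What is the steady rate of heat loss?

Q ≈ 3660 W

Series thermal resistances:
R_inner film = 1/(h_i·A) = 1/(14.3×13) = 0.005379 K/W
R_fireclay brick = L/(kA) = 0.175/(1.01×13) = 0.01333 K/W
R_perlite board = L/(kA) = 0.17/(0.0504×13) = 0.2595 K/W
R_carbon steel = L/(kA) = 0.0032/(52.8×13) = 4.662×10^-6 K/W
R_total = 0.2782 K/W
Q = ΔT / R_total = 1019 / 0.2782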